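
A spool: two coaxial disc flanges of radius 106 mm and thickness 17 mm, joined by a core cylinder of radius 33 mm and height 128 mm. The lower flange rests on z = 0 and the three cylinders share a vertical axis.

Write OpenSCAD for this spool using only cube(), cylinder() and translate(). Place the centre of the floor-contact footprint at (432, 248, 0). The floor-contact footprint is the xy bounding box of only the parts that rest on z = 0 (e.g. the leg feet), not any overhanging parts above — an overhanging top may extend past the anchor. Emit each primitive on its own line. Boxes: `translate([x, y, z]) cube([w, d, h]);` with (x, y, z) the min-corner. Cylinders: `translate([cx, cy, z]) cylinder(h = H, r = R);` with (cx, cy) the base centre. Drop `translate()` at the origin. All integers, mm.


translate([432, 248, 0]) cylinder(h = 17, r = 106);
translate([432, 248, 17]) cylinder(h = 128, r = 33);
translate([432, 248, 145]) cylinder(h = 17, r = 106);


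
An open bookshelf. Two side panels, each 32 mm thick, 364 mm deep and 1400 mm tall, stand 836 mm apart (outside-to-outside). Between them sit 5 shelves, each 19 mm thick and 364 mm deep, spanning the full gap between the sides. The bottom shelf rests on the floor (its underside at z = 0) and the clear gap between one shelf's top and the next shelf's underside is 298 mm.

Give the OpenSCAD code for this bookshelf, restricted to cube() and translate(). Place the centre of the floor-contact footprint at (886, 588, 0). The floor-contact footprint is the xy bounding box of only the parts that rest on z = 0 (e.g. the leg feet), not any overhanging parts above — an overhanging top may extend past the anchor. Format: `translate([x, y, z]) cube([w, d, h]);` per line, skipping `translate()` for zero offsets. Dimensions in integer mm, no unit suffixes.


translate([468, 406, 0]) cube([32, 364, 1400]);
translate([1272, 406, 0]) cube([32, 364, 1400]);
translate([500, 406, 0]) cube([772, 364, 19]);
translate([500, 406, 317]) cube([772, 364, 19]);
translate([500, 406, 634]) cube([772, 364, 19]);
translate([500, 406, 951]) cube([772, 364, 19]);
translate([500, 406, 1268]) cube([772, 364, 19]);


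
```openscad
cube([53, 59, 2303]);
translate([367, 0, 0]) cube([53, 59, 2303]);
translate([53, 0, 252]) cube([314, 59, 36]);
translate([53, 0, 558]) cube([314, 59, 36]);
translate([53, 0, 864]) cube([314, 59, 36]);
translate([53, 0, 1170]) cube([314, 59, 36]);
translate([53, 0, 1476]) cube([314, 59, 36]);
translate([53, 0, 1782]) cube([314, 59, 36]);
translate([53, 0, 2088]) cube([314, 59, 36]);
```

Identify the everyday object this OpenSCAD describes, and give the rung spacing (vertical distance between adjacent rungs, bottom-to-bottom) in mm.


A ladder. The rung spacing is 306 mm.

Two tall 53×59 posts with 7 short bars between them — a ladder. Adjacent rungs sit at z = 252 and z = 558, so the spacing is 558 − 252 = 306 mm.


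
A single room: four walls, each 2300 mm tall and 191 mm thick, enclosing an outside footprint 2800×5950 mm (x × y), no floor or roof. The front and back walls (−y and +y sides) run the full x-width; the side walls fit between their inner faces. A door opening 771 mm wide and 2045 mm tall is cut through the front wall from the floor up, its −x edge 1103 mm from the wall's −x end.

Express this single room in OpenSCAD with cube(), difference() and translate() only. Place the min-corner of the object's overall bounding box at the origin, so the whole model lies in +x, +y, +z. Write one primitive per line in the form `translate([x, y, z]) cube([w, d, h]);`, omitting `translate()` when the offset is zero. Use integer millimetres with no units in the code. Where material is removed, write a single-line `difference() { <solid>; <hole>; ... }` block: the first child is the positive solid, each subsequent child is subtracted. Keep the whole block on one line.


difference() { cube([2800, 191, 2300]); translate([1103, 0, 0]) cube([771, 191, 2045]); }
translate([0, 5759, 0]) cube([2800, 191, 2300]);
translate([0, 191, 0]) cube([191, 5568, 2300]);
translate([2609, 191, 0]) cube([191, 5568, 2300]);


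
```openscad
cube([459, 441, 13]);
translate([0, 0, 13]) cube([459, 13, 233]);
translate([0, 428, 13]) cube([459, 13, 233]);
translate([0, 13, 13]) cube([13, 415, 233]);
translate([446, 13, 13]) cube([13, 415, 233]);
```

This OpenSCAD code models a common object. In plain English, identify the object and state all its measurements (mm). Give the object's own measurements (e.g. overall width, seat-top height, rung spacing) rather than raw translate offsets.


An open-topped rectangular box: outside dimensions 459×441×246 mm, with a uniform wall and base thickness of 13 mm. The base is a full 459×441 slab on the floor; four walls sit on top of the base. The front and back walls (the −y and +y sides) span the full width; the two side walls fit between them.


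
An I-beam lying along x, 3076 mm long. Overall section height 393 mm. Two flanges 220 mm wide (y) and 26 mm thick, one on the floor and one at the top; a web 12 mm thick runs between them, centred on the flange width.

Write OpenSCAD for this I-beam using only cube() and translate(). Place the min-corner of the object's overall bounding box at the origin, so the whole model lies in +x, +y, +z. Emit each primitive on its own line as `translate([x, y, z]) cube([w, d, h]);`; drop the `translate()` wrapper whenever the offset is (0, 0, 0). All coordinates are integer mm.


cube([3076, 220, 26]);
translate([0, 104, 26]) cube([3076, 12, 341]);
translate([0, 0, 367]) cube([3076, 220, 26]);


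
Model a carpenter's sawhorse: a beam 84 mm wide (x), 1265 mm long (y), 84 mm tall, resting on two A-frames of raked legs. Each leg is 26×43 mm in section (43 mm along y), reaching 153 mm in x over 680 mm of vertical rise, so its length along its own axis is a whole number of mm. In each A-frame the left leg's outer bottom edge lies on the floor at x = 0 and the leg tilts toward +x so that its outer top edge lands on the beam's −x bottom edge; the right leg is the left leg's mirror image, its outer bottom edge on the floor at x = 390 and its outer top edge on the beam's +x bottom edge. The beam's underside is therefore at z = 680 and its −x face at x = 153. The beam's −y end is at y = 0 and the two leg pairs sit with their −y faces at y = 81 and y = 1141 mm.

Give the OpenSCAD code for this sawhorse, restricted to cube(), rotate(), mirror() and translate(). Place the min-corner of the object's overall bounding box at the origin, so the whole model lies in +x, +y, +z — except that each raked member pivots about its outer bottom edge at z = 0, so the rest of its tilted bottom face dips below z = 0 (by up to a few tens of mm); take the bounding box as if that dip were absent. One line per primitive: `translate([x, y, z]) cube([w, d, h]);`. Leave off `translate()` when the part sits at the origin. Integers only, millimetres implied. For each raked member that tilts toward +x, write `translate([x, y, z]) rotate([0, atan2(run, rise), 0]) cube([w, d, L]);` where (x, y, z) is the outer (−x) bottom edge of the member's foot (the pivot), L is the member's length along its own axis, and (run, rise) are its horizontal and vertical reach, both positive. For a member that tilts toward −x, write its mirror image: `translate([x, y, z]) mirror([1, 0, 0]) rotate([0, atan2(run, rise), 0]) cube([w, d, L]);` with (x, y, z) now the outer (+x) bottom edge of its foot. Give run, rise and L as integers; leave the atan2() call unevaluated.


translate([153, 0, 680]) cube([84, 1265, 84]);
translate([0, 81, 0]) rotate([0, atan2(153, 680), 0]) cube([26, 43, 697]);
translate([390, 81, 0]) mirror([1, 0, 0]) rotate([0, atan2(153, 680), 0]) cube([26, 43, 697]);
translate([0, 1141, 0]) rotate([0, atan2(153, 680), 0]) cube([26, 43, 697]);
translate([390, 1141, 0]) mirror([1, 0, 0]) rotate([0, atan2(153, 680), 0]) cube([26, 43, 697]);


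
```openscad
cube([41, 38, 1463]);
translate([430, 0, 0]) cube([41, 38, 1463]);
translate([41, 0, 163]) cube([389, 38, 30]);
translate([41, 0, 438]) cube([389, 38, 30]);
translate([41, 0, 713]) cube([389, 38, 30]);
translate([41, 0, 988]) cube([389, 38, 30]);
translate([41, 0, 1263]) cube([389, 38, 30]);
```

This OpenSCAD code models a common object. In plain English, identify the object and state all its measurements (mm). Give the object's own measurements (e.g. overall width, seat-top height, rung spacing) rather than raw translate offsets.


A straight ladder. Two 41×38 mm vertical rails, 1463 mm tall, stand 471 mm apart (outside-to-outside) with their front faces coplanar on the −y side. 5 rungs, each 38 mm deep and 30 mm tall, span between the inner faces of the rails, front faces flush with the rails. The lowest rung's underside is at z = 163 mm and rungs are spaced 275 mm apart (underside to underside).


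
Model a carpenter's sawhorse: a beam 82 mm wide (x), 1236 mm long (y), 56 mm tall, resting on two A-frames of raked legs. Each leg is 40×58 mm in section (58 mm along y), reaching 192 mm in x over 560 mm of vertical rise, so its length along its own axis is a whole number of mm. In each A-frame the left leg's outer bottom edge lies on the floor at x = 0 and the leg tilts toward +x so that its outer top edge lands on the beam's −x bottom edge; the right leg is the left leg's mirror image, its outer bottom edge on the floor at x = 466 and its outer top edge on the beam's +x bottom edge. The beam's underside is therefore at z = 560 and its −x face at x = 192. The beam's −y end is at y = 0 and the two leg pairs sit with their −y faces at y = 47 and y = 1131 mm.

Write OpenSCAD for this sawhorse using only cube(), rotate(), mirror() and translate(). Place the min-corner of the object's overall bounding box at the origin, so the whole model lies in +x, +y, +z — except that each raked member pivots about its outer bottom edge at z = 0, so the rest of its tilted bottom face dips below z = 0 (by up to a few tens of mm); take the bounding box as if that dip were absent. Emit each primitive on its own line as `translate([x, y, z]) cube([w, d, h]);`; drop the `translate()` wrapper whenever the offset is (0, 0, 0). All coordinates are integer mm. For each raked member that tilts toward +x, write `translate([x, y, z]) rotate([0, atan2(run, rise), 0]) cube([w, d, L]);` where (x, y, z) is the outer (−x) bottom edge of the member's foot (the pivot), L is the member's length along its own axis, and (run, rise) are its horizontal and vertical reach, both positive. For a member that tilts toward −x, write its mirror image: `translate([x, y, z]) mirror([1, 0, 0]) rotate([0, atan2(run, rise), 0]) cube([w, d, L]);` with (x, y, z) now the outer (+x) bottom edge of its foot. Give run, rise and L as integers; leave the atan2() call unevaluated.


// leg length = √(192² + 560²) = 592
// right-leg outer foot x = 2·192 + 82 = 466
// beam min-corner = (192, 0, 560)
translate([192, 0, 560]) cube([82, 1236, 56]);
translate([0, 47, 0]) rotate([0, atan2(192, 560), 0]) cube([40, 58, 592]);
translate([466, 47, 0]) mirror([1, 0, 0]) rotate([0, atan2(192, 560), 0]) cube([40, 58, 592]);
translate([0, 1131, 0]) rotate([0, atan2(192, 560), 0]) cube([40, 58, 592]);
translate([466, 1131, 0]) mirror([1, 0, 0]) rotate([0, atan2(192, 560), 0]) cube([40, 58, 592]);


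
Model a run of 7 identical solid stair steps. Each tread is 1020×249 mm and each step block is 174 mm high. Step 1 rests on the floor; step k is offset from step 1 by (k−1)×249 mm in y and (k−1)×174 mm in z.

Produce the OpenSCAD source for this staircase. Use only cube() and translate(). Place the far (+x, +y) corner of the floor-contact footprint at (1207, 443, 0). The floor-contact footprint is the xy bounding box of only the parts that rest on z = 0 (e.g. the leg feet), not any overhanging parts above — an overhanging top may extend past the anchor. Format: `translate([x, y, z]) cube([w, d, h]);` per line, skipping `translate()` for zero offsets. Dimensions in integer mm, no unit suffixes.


translate([187, 194, 0]) cube([1020, 249, 174]);
translate([187, 443, 174]) cube([1020, 249, 174]);
translate([187, 692, 348]) cube([1020, 249, 174]);
translate([187, 941, 522]) cube([1020, 249, 174]);
translate([187, 1190, 696]) cube([1020, 249, 174]);
translate([187, 1439, 870]) cube([1020, 249, 174]);
translate([187, 1688, 1044]) cube([1020, 249, 174]);


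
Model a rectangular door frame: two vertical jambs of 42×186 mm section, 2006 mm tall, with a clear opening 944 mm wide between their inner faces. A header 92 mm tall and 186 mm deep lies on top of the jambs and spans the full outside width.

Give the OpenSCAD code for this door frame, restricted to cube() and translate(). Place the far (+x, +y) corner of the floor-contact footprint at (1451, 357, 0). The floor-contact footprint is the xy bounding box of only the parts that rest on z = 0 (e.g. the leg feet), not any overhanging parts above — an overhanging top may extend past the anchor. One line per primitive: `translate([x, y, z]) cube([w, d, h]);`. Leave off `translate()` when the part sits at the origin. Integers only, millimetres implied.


translate([423, 171, 0]) cube([42, 186, 2006]);
translate([1409, 171, 0]) cube([42, 186, 2006]);
translate([423, 171, 2006]) cube([1028, 186, 92]);


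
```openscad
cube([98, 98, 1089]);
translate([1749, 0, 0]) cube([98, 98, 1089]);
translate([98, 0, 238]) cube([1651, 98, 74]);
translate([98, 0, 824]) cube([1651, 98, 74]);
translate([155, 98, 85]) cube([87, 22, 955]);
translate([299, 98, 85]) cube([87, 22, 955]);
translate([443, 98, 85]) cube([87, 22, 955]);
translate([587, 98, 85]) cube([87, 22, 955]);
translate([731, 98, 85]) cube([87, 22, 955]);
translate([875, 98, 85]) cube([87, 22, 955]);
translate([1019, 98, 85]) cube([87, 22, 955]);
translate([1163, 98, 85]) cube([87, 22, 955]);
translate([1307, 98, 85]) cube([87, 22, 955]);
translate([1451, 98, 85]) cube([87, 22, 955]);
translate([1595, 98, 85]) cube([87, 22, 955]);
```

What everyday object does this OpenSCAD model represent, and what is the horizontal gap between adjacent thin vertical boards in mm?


A fence section. The picket gap is 57 mm.

Two posts, two rails, 11 pickets — a fence section. Span 1651 mm holds 11 pickets of 87 mm with 12 equal gaps: ⌊(1651 − 11·87) / 12⌋ = 57 mm.


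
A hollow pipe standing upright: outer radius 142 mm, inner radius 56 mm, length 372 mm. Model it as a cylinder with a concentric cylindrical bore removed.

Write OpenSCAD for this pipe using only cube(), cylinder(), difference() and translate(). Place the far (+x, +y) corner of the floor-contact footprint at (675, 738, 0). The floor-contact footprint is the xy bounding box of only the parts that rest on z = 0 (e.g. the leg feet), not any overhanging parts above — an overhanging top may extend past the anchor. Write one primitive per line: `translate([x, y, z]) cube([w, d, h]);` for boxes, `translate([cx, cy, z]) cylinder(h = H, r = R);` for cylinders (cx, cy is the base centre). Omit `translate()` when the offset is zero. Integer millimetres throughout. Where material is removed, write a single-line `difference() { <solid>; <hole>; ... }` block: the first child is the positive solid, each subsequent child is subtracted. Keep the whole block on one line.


difference() { translate([533, 596, 0]) cylinder(h = 372, r = 142); translate([533, 596, 0]) cylinder(h = 372, r = 56); }


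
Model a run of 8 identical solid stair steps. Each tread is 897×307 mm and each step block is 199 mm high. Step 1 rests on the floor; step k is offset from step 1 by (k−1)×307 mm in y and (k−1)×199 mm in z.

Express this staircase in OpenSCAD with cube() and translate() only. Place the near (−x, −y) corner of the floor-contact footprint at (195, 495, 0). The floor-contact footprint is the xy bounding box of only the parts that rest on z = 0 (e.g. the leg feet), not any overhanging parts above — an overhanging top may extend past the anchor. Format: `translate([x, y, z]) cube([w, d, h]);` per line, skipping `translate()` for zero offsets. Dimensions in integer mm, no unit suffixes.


translate([195, 495, 0]) cube([897, 307, 199]);
translate([195, 802, 199]) cube([897, 307, 199]);
translate([195, 1109, 398]) cube([897, 307, 199]);
translate([195, 1416, 597]) cube([897, 307, 199]);
translate([195, 1723, 796]) cube([897, 307, 199]);
translate([195, 2030, 995]) cube([897, 307, 199]);
translate([195, 2337, 1194]) cube([897, 307, 199]);
translate([195, 2644, 1393]) cube([897, 307, 199]);


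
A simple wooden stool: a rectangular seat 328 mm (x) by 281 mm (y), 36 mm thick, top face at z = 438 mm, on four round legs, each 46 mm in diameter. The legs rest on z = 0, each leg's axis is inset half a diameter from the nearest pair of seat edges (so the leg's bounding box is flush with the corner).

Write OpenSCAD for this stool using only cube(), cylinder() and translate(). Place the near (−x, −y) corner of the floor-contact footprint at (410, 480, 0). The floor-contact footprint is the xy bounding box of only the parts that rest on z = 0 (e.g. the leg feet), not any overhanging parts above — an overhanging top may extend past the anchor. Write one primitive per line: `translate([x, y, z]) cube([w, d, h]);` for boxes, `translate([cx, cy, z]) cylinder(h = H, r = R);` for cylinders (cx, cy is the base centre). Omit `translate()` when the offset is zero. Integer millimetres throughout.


translate([410, 480, 402]) cube([328, 281, 36]);
translate([433, 503, 0]) cylinder(h = 402, r = 23);
translate([715, 503, 0]) cylinder(h = 402, r = 23);
translate([433, 738, 0]) cylinder(h = 402, r = 23);
translate([715, 738, 0]) cylinder(h = 402, r = 23);


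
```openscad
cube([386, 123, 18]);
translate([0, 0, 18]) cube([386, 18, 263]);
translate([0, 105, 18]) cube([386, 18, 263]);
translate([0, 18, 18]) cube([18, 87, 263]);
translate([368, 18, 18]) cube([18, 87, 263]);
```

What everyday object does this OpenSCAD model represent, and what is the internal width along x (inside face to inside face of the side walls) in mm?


An open box. The internal width is 350 mm.

A 386×123 base slab with four walls standing on it — an open box. The base is 386 mm wide and the walls are 18 mm thick, so the internal width is 386 − 2 × 18 = 350 mm.


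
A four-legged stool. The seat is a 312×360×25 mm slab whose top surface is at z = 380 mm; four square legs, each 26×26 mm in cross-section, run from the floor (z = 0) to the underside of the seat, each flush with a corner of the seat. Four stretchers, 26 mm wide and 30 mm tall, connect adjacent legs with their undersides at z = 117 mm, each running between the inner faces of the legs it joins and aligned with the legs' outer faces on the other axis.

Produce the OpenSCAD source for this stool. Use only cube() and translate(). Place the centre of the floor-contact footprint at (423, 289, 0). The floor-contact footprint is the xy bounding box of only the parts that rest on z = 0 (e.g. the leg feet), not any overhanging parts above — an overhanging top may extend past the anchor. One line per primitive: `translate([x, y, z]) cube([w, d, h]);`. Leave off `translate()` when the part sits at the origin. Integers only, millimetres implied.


// leg_h = 380 - 25 = 355
// stretcher span = 312 - 2*26 = 260
translate([267, 109, 355]) cube([312, 360, 25]);
translate([267, 109, 0]) cube([26, 26, 355]);
translate([553, 109, 0]) cube([26, 26, 355]);
translate([267, 443, 0]) cube([26, 26, 355]);
translate([553, 443, 0]) cube([26, 26, 355]);
translate([293, 109, 117]) cube([260, 26, 30]);
translate([293, 443, 117]) cube([260, 26, 30]);
translate([267, 135, 117]) cube([26, 308, 30]);
translate([553, 135, 117]) cube([26, 308, 30]);


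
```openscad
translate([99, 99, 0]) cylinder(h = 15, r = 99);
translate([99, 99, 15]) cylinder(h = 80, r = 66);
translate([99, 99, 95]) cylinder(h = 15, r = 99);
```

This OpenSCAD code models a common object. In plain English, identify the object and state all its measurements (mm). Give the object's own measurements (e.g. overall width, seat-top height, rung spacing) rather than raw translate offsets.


A spool: two coaxial disc flanges of radius 99 mm and thickness 15 mm, joined by a core cylinder of radius 66 mm and height 80 mm. The lower flange rests on z = 0 and the three cylinders share a vertical axis.


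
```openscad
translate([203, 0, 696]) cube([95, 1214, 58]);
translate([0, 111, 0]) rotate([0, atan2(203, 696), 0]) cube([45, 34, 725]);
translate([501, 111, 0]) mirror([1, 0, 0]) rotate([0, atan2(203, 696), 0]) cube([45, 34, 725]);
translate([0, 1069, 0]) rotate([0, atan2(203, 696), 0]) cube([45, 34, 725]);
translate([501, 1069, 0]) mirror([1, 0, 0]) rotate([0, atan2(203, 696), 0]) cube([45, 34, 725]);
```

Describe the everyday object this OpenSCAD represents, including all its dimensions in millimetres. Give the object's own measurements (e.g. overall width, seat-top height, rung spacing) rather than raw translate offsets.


A sawhorse. A 95×1214×58 mm beam (x, y, z) sits on two A-frame leg pairs. Each pair is two raked legs of 45×34 mm section (34 mm along y) splaying symmetrically in x. Each leg rises 696 mm vertically over 203 mm of horizontal reach and is 725 mm long along its own axis. Every leg's outer bottom edge rests on the floor and its outer top edge meets a bottom edge of the beam — the left legs (tilting toward +x) meet the beam's −x bottom edge, the right legs (their mirror images, tilting toward −x) meet its +x bottom edge — so the leg tops tuck under the beam, the beam's underside is 696 mm above the floor, and the feet are 501 mm apart outside-to-outside with the beam centred between them. The two leg pairs are set in 111 mm from either end of the beam.


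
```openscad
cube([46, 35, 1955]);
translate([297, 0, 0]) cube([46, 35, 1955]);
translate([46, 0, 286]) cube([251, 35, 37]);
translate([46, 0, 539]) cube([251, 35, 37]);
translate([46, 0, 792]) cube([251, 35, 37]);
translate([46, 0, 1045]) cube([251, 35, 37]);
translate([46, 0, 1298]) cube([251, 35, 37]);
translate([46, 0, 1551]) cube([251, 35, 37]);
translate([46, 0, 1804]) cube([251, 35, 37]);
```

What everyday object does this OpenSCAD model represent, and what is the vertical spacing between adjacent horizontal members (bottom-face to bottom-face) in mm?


A ladder. The rung spacing is 253 mm.

Two tall 46×35 posts with 7 short bars between them — a ladder. Adjacent rungs sit at z = 286 and z = 539, so the spacing is 539 − 286 = 253 mm.


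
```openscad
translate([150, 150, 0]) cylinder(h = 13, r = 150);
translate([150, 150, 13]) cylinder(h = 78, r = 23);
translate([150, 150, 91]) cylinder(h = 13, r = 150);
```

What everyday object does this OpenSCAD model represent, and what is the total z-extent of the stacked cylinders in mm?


A spool. The overall height is 104 mm.

Three coaxial cylinders, large–small–large — a spool. Two 13 mm flanges and a 78 mm core give 13 + 78 + 13 = 104 mm.


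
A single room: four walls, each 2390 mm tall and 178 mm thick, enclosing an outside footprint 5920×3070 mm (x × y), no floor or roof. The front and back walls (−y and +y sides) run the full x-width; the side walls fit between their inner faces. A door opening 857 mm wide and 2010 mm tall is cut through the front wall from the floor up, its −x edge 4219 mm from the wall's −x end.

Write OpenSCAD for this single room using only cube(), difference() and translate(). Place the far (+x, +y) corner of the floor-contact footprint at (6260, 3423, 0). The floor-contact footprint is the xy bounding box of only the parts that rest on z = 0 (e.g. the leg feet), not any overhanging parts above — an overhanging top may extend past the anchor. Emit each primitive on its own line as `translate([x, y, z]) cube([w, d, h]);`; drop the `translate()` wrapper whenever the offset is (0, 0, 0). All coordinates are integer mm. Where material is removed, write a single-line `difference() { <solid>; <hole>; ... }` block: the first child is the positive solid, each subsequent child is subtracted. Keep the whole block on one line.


difference() { translate([340, 353, 0]) cube([5920, 178, 2390]); translate([4559, 353, 0]) cube([857, 178, 2010]); }
translate([340, 3245, 0]) cube([5920, 178, 2390]);
translate([340, 531, 0]) cube([178, 2714, 2390]);
translate([6082, 531, 0]) cube([178, 2714, 2390]);


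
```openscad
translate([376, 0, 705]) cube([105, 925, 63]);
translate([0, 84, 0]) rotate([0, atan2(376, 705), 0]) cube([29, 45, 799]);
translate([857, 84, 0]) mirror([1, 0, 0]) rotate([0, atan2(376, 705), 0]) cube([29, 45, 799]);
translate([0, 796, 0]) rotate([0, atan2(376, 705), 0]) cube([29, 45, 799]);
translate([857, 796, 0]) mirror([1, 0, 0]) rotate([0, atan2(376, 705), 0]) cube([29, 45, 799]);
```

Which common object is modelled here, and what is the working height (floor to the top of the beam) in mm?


A sawhorse. The overall height is 768 mm.

A beam across two mirrored pairs of raked legs — a sawhorse. The beam's underside is at z = 705 (matching the legs' vertical rise in atan2(376, 705)) and the beam is 63 mm tall, so its top is at 705 + 63 = 768 mm. The raked legs top out at the beam's underside, so that is the highest point.


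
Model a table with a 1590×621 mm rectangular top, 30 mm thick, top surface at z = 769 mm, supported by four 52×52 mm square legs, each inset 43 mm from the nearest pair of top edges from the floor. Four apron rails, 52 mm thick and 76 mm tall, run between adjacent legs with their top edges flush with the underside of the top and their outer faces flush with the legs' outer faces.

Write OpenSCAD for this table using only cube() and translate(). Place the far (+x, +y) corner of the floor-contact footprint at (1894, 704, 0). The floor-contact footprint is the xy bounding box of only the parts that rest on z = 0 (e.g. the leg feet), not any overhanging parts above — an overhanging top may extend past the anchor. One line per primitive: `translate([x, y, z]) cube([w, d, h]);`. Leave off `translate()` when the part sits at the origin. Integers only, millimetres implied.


translate([347, 126, 739]) cube([1590, 621, 30]);
translate([390, 169, 0]) cube([52, 52, 739]);
translate([1842, 169, 0]) cube([52, 52, 739]);
translate([390, 652, 0]) cube([52, 52, 739]);
translate([1842, 652, 0]) cube([52, 52, 739]);
translate([442, 169, 663]) cube([1400, 52, 76]);
translate([442, 652, 663]) cube([1400, 52, 76]);
translate([390, 221, 663]) cube([52, 431, 76]);
translate([1842, 221, 663]) cube([52, 431, 76]);


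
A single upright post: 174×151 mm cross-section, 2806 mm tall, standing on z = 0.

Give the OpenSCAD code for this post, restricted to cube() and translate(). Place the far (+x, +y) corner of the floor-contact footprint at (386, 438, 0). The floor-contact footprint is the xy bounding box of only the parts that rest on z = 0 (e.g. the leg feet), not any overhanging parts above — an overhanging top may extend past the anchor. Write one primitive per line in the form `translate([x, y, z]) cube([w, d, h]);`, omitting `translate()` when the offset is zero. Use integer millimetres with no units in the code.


translate([212, 287, 0]) cube([174, 151, 2806]);


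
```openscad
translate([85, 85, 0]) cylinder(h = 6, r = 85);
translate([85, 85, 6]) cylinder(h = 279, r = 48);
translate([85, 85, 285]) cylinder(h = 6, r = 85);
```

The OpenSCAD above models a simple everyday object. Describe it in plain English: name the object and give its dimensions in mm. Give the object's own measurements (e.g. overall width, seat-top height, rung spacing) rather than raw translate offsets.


A spool: two coaxial disc flanges of radius 85 mm and thickness 6 mm, joined by a core cylinder of radius 48 mm and height 279 mm. The lower flange rests on z = 0 and the three cylinders share a vertical axis.


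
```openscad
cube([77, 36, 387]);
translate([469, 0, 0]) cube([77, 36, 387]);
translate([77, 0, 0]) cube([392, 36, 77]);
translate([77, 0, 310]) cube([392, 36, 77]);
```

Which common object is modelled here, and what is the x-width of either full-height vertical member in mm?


A picture frame. The border width is 77 mm.

Four thin pieces enclosing a rectangular opening — a picture frame. The two full-height stiles are 387 mm tall; the top rail sits at z = 310 and is 77 mm tall, so the border above the opening is 387 − 310 = 77 mm, matching the stile x-width.


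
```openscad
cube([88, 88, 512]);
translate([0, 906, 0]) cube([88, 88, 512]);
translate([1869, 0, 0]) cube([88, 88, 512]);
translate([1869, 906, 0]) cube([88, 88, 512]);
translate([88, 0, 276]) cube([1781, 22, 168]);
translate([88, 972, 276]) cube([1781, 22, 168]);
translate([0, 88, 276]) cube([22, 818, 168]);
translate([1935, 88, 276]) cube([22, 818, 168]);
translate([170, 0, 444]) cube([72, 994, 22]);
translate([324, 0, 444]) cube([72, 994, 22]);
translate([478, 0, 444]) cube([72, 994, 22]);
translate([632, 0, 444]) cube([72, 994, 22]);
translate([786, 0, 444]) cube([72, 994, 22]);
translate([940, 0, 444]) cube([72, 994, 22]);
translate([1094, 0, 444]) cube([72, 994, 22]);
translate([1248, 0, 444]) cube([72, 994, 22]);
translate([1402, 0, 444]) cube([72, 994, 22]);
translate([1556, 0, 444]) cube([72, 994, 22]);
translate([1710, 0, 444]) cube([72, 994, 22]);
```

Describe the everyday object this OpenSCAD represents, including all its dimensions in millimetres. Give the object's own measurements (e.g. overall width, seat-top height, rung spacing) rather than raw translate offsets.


A bed frame 1957 mm long (x) by 994 mm wide (y). Four 88×88 mm corner posts, 512 mm tall, at the corners of the footprint. Four rails of 22 mm thickness and 168 mm height run between adjacent posts with their undersides at z = 276 mm, their outer faces flush with the outside of the frame (the two x-running rails run between the posts' inner faces; the two y-running rails run between the posts' inner faces). 11 slats, each 72 mm wide (x) and 22 mm thick, lie across the top of the two x-running rails, running the full 994 mm width of the frame in y; along x they sit between the end posts with a 82 mm gap after the −x posts and between neighbouring slats, leaving 87 mm before the +x posts.


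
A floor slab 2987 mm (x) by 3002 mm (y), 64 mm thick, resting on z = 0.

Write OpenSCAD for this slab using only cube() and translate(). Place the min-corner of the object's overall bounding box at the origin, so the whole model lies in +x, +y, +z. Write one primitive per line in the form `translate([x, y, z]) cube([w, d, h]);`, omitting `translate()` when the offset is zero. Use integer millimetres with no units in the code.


cube([2987, 3002, 64]);


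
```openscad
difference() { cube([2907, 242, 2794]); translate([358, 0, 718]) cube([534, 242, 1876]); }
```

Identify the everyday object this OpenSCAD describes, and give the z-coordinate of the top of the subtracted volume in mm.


A wall with a window opening. The window head height is 2594 mm.

A wall with a rectangular opening subtracted — a window. Sill at z = 718, opening 1876 mm tall, so the head is at 718 + 1876 = 2594 mm.


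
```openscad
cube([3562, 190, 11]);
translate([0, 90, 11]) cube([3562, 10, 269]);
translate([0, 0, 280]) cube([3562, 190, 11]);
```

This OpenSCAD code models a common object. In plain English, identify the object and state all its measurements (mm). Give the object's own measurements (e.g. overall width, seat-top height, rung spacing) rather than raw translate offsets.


An I-beam lying along x, 3562 mm long. Overall section height 291 mm. Two flanges 190 mm wide (y) and 11 mm thick, one on the floor and one at the top; a web 10 mm thick runs between them, centred on the flange width.


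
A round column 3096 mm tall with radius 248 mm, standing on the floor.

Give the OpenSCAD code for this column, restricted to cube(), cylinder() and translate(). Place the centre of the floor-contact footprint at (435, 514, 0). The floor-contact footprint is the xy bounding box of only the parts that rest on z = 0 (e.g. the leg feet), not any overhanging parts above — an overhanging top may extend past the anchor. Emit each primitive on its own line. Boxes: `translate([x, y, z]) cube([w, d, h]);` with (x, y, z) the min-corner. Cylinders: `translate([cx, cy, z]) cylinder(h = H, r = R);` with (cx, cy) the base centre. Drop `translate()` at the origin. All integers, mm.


translate([435, 514, 0]) cylinder(h = 3096, r = 248);


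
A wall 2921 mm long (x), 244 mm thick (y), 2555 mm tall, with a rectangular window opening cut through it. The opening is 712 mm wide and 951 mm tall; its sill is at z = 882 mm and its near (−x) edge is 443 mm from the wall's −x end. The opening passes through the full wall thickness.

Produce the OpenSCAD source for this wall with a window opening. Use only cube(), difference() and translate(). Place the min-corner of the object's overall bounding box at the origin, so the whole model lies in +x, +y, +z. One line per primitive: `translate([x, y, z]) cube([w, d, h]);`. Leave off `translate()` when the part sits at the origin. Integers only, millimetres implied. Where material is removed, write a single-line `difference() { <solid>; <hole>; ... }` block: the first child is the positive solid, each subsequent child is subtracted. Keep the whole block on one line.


difference() { cube([2921, 244, 2555]); translate([443, 0, 882]) cube([712, 244, 951]); }


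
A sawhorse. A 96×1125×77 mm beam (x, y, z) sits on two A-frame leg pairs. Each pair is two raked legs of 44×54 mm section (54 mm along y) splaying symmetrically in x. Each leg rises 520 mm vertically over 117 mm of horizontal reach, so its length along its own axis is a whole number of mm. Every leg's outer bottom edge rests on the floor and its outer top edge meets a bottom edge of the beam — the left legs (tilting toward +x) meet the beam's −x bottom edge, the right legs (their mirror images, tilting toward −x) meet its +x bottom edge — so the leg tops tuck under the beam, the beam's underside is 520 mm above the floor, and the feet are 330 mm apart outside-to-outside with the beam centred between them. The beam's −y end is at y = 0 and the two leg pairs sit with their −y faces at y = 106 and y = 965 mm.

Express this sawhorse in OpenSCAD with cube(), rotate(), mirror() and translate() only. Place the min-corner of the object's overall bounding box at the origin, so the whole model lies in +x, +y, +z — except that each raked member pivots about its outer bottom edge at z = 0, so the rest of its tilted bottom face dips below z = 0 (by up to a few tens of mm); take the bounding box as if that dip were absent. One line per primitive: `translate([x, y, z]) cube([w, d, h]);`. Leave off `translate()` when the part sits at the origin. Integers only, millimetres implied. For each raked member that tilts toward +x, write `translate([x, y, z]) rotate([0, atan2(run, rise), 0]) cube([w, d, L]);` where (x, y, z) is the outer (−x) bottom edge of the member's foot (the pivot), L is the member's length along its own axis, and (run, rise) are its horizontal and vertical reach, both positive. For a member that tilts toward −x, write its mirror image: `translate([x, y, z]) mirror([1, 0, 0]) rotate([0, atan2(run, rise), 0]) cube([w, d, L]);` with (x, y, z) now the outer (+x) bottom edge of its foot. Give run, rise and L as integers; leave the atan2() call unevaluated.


// leg length = √(117² + 520²) = 533
// right-leg outer foot x = 2·117 + 96 = 330
// beam min-corner = (117, 0, 520)
translate([117, 0, 520]) cube([96, 1125, 77]);
translate([0, 106, 0]) rotate([0, atan2(117, 520), 0]) cube([44, 54, 533]);
translate([330, 106, 0]) mirror([1, 0, 0]) rotate([0, atan2(117, 520), 0]) cube([44, 54, 533]);
translate([0, 965, 0]) rotate([0, atan2(117, 520), 0]) cube([44, 54, 533]);
translate([330, 965, 0]) mirror([1, 0, 0]) rotate([0, atan2(117, 520), 0]) cube([44, 54, 533]);


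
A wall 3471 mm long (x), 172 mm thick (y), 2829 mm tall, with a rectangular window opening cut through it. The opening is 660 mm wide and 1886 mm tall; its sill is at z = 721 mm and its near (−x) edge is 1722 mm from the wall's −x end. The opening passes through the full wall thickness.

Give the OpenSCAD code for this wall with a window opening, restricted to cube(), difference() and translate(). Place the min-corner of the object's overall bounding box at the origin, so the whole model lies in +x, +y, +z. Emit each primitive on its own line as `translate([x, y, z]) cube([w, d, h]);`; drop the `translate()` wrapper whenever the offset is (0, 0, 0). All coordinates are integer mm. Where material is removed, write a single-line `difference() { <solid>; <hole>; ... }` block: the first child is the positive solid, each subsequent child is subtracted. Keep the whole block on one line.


difference() { cube([3471, 172, 2829]); translate([1722, 0, 721]) cube([660, 172, 1886]); }


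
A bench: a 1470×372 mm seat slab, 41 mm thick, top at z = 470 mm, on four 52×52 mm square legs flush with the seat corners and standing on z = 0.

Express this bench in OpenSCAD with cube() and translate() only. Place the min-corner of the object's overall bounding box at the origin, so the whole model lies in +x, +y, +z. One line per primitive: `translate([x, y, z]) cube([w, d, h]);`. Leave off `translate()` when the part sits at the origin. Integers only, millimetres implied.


translate([0, 0, 429]) cube([1470, 372, 41]);
cube([52, 52, 429]);
translate([0, 320, 0]) cube([52, 52, 429]);
translate([1418, 0, 0]) cube([52, 52, 429]);
translate([1418, 320, 0]) cube([52, 52, 429]);


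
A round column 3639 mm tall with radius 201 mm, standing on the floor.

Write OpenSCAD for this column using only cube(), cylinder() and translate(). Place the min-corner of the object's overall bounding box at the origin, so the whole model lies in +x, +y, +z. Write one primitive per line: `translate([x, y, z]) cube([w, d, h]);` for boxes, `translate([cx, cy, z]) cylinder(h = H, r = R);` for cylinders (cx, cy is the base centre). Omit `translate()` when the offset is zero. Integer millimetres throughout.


translate([201, 201, 0]) cylinder(h = 3639, r = 201);


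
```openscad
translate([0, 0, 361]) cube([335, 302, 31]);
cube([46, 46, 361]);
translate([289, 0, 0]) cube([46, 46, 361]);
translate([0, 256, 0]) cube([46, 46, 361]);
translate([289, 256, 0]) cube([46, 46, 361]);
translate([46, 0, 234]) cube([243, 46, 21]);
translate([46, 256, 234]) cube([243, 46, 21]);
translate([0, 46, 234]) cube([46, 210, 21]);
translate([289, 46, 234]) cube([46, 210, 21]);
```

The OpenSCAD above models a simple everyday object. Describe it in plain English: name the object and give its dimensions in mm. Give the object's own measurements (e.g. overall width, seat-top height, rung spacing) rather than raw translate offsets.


A simple wooden stool: a rectangular seat 335 mm (x) by 302 mm (y), 31 mm thick, top face at z = 392 mm, on four square legs, each 46×46 mm in cross-section. The legs rest on z = 0, each flush with a corner of the seat. Four stretchers, 46 mm wide and 21 mm tall, connect adjacent legs with their undersides at z = 234 mm, each running between the inner faces of the legs it joins and aligned with the legs' outer faces on the other axis.


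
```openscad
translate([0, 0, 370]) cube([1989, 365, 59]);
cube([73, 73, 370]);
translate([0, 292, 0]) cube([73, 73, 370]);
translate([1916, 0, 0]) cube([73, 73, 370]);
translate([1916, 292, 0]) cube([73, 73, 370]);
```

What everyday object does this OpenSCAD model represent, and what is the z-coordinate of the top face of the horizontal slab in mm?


A bench. The seat-top height is 429 mm.

A long slab on four corner posts — a bench. The slab sits at z = 370 with thickness 59, so the top is 370 + 59 = 429 mm.


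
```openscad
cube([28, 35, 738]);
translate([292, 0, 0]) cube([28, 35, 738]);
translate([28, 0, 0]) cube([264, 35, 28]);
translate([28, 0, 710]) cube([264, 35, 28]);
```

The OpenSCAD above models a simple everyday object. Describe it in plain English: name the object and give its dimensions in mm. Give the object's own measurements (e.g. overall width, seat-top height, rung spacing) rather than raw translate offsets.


A rectangular picture frame lying in the x–z plane (depth along y). The opening is 264 mm wide (x) by 682 mm tall (z), surrounded by a border 28 mm wide on all four sides. The frame is 35 mm deep and is made of two full-height vertical stiles with two horizontal rails fitted between them.
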